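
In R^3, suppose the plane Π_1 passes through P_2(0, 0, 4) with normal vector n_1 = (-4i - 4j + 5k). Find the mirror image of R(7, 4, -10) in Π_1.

Π_1: n_1·r = n_1·P_2 gives -4x - 4y + 5z = 20.
λ = (n·R − d)/|n|² = (-94 − 20)/57 = -2.
Reflection = R − 2λn = (7, 4, -10) − (-4)·(-4, -4, 5) = (-9, -12, 10).

(-9, -12, 10)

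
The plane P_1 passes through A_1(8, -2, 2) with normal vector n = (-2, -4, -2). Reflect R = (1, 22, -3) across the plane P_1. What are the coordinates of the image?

(-11, -2, -15)

P_1: n·r = n·A_1 gives -2x - 4y - 2z = -12.
λ = (n·R − d)/|n|² = (-84 − (-12))/24 = -3.
Reflection = R − 2λn = (1, 22, -3) − (-6)·(-2, -4, -2) = (-11, -2, -15).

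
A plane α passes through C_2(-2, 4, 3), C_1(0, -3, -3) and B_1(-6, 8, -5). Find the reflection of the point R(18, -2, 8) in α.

C_2C_1 = (2, -7, -6), C_2B_1 = (-4, 4, -8); a normal to α is C_2C_1 × C_2B_1 = (80, 40, -20).
Using C_2: α has equation 80x + 40y - 20z = -60.
λ = (n·R − d)/|n|² = (1200 − (-60))/8400 = 3/20.
Reflection = R − 2λn = (18, -2, 8) − (3/10)·(80, 40, -20) = (-6, -14, 14).

(-6, -14, 14)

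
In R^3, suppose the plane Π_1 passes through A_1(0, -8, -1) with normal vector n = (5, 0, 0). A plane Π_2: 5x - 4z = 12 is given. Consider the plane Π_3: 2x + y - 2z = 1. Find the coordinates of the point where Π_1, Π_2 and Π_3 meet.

Π_1: n·r = n·A_1 gives 5x = 0.
Solving the 3×3 linear system 5x = 0, 5x - 4z = 12, 2x + y - 2z = 1 (e.g. by elimination or Cramer's rule, determinant = 20) gives (0, -5, -3).

(0, -5, -3)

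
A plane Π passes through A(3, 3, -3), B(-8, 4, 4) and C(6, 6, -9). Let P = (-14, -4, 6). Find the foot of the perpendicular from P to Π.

AB = (-11, 1, 7), AC = (3, 3, -6); a normal to Π is AB × AC = (-27, -45, -36).
Using A: Π has equation -27x - 45y - 36z = -108.
Foot = P − λn with λ = (n·P − d)/|n|² = (342 − (-108))/4050 = 1/9.
Foot = (-14, -4, 6) − (1/9)·(-27, -45, -36) = (-11, 1, 10).

(-11, 1, 10)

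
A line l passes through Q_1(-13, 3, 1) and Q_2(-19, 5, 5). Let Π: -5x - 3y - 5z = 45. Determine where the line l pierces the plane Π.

(-4, 0, -5)

A direction vector for l is Q_2 − Q_1 = (-6, 2, 4).
Substitute r = (-13, 3, 1) + t(-6, 2, 4) into the plane: 51 + 4t = 45, so t = -3/2.
Intersection: (-13, 3, 1) + (-3/2)·(-6, 2, 4) = (-4, 0, -5).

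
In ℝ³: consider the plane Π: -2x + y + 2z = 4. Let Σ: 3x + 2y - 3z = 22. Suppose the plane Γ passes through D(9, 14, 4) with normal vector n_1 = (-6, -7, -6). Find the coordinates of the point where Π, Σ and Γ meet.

Γ: n_1·r = n_1·D gives -6x - 7y - 6z = -176.
Solving the 3×3 linear system -2x + y + 2z = 4, 3x + 2y - 3z = 22, -6x - 7y - 6z = -176 (e.g. by elimination or Cramer's rule, determinant = 84) gives (11, 8, 9).

(11, 8, 9)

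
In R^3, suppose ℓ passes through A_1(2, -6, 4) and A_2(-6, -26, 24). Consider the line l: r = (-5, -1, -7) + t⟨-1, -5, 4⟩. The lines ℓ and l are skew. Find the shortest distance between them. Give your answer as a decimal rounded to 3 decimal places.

A direction vector for ℓ is A_2 − A_1 = (-8, -20, 20).
Common perpendicular direction n = (-8, -20, 20) × (-1, -5, 4) = (20, 12, 20).
With w = (-5, -1, -7) − (2, -6, 4) = (-7, 5, -11), w · n = -300.
Distance = |w · n| / |n| = |-300| / √944 ≈ 9.764.

9.764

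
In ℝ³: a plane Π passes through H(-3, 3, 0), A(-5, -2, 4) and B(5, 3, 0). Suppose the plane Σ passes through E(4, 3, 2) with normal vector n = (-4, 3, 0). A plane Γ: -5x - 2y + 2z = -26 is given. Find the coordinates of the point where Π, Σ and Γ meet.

HA = (-2, -5, 4), HB = (8, 0, 0); a normal to Π is HA × HB = (0, 32, 40).
Using H: Π has equation 32y + 40z = 96.
Σ: n·r = n·E gives -4x + 3y = -7.
Solving the 3×3 linear system 32y + 40z = 96, -4x + 3y = -7, -5x - 2y + 2z = -26 (e.g. by elimination or Cramer's rule, determinant = 1176) gives (4, 3, 0).

(4, 3, 0)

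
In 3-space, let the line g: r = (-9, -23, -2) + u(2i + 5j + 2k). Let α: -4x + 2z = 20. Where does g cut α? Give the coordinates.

Substitute r = (-9, -23, -2) + t(2, 5, 2) into the plane: 32 + (-4)t = 20, so t = 3.
Intersection: (-9, -23, -2) + 3·(2, 5, 2) = (-3, -8, 4).

(-3, -8, 4)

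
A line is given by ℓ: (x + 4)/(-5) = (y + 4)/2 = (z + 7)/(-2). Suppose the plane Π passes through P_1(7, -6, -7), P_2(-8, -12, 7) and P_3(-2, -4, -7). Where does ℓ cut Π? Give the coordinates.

(1, -6, -5)

ℓ has direction (-5, 2, -2) through (-4, -4, -7).
P_1P_2 = (-15, -6, 14), P_1P_3 = (-9, 2, 0); a normal to Π is P_1P_2 × P_1P_3 = (-28, -126, -84).
Using P_1: Π has equation -28x - 126y - 84z = 1148.
Substitute r = (-4, -4, -7) + t(-5, 2, -2) into the plane: 1204 + 56t = 1148, so t = -1.
Intersection: (-4, -4, -7) + (-1)·(-5, 2, -2) = (1, -6, -5).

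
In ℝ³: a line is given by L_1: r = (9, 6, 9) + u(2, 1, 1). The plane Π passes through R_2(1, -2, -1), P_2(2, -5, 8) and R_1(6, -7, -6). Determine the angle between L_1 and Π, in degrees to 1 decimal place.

68.9

R_2P_2 = (1, -3, 9), R_2R_1 = (5, -5, -5); a normal to Π is R_2P_2 × R_2R_1 = (60, 50, 10).
Using R_2: Π has equation 60x + 50y + 10z = -50.
sin θ = |n·v| / (|n||v|) = |180| / (√6200 · √6) = 0.93326.
θ ≈ 68.9°.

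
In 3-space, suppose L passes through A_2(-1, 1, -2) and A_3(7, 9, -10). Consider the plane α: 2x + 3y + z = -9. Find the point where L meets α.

(-3, -1, 0)

A direction vector for L is A_3 − A_2 = (8, 8, -8).
Substitute r = (-1, 1, -2) + t(8, 8, -8) into the plane: -1 + 32t = -9, so t = -1/4.
Intersection: (-1, 1, -2) + (-1/4)·(8, 8, -8) = (-3, -1, 0).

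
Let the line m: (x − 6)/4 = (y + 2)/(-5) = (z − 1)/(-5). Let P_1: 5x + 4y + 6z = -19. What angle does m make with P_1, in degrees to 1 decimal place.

24.9

m has direction (4, -5, -5) through (6, -2, 1).
sin θ = |n·v| / (|n||v|) = |-30| / (√77 · √66) = 0.42083.
θ ≈ 24.9°.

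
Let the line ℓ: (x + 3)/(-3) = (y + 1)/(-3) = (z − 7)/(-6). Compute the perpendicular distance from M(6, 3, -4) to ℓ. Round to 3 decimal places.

14.300

ℓ has direction (-3, -3, -6) through (-3, -1, 7).
Taking (-3, -1, 7) on ℓ with direction v = (-3, -3, -6): w = M − (-3, -1, 7) = (9, 4, -11), and w × v = (-57, 87, -15).
Distance = |w × v| / |v| = √11043 / √54 ≈ 14.300.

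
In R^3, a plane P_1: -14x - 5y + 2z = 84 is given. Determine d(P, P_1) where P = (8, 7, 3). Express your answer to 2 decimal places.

n·P − d = (-14)·(8) + (-5)·(7) + (2)·(3) − 84 = -225; |n| = √225.
Distance = |-225| / √225 = 225/√225 ≈ 15.00.

15.00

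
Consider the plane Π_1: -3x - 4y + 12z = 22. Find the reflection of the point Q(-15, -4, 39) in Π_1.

λ = (n·Q − d)/|n|² = (529 − 22)/169 = 3.
Reflection = Q − 2λn = (-15, -4, 39) − 6·(-3, -4, 12) = (3, 20, -33).

(3, 20, -33)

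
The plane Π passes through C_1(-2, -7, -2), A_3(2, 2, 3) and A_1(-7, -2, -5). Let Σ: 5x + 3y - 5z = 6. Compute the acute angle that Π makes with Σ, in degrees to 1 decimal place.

15.4

C_1A_3 = (4, 9, 5), C_1A_1 = (-5, 5, -3); a normal to Π is C_1A_3 × C_1A_1 = (-52, -13, 65).
Using C_1: Π has equation -52x - 13y + 65z = 65.
cos θ = |n₁·n₂| / (|n₁||n₂|) = |-624| / (√7098 · √59).
θ = arccos(0.96425) ≈ 15.4°.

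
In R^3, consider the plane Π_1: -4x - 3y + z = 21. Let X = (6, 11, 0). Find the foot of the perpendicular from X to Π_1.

(-6, 2, 3)

Foot = X − λn with λ = (n·X − d)/|n|² = (-57 − 21)/26 = -3.
Foot = (6, 11, 0) − (-3)·(-4, -3, 1) = (-6, 2, 3).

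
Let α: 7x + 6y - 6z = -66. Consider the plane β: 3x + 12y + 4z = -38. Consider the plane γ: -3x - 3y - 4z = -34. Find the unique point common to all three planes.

(6, -8, 10)

Solving the 3×3 linear system 7x + 6y - 6z = -66, 3x + 12y + 4z = -38, -3x - 3y - 4z = -34 (e.g. by elimination or Cramer's rule, determinant = -414) gives (6, -8, 10).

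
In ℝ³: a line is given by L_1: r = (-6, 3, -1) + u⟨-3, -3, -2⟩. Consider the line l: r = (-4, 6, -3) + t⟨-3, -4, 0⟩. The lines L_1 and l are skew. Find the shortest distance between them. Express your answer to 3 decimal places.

0.383

Common perpendicular direction n = (-3, -3, -2) × (-3, -4, 0) = (-8, 6, 3).
With w = (-4, 6, -3) − (-6, 3, -1) = (2, 3, -2), w · n = -4.
Distance = |w · n| / |n| = |-4| / √109 ≈ 0.383.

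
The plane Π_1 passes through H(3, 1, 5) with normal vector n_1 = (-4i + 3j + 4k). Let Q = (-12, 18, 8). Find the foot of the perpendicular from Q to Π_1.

(0, 9, -4)

Π_1: n_1·r = n_1·H gives -4x + 3y + 4z = 11.
Foot = Q − λn with λ = (n·Q − d)/|n|² = (134 − 11)/41 = 3.
Foot = (-12, 18, 8) − 3·(-4, 3, 4) = (0, 9, -4).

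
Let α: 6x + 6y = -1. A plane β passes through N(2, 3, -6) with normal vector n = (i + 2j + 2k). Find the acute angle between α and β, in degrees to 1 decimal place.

β: n·r = n·N gives x + 2y + 2z = -4.
cos θ = |n₁·n₂| / (|n₁||n₂|) = |18| / (√72 · √9).
θ = arccos(0.70711) ≈ 45.0°.

45.0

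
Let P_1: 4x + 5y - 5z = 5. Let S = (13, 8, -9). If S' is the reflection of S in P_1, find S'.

λ = (n·S − d)/|n|² = (137 − 5)/66 = 2.
Reflection = S − 2λn = (13, 8, -9) − 4·(4, 5, -5) = (-3, -12, 11).

(-3, -12, 11)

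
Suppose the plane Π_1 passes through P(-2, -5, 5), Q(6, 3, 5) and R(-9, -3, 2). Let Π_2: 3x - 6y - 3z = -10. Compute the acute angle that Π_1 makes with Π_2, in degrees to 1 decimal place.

PQ = (8, 8, 0), PR = (-7, 2, -3); a normal to Π_1 is PQ × PR = (-24, 24, 72).
Using P: Π_1 has equation -24x + 24y + 72z = 288.
cos θ = |n₁·n₂| / (|n₁||n₂|) = |-432| / (√6336 · √54).
θ = arccos(0.73855) ≈ 42.4°.

42.4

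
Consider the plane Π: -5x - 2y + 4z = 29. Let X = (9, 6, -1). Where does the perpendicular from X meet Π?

Foot = X − λn with λ = (n·X − d)/|n|² = (-61 − 29)/45 = -2.
Foot = (9, 6, -1) − (-2)·(-5, -2, 4) = (-1, 2, 7).

(-1, 2, 7)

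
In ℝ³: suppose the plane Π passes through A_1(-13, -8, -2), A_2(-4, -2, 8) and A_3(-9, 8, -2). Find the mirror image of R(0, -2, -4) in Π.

(-16, 2, 8)

A_1A_2 = (9, 6, 10), A_1A_3 = (4, 16, 0); a normal to Π is A_1A_2 × A_1A_3 = (-160, 40, 120).
Using A_1: Π has equation -160x + 40y + 120z = 1520.
λ = (n·R − d)/|n|² = (-560 − 1520)/41600 = -1/20.
Reflection = R − 2λn = (0, -2, -4) − (-1/10)·(-160, 40, 120) = (-16, 2, 8).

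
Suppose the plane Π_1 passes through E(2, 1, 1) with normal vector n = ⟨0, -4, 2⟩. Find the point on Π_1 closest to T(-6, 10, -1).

(-6, 2, 3)

Π_1: n·r = n·E gives -4y + 2z = -2.
Foot = T − λn with λ = (n·T − d)/|n|² = (-42 − (-2))/20 = -2.
Foot = (-6, 10, -1) − (-2)·(0, -4, 2) = (-6, 2, 3).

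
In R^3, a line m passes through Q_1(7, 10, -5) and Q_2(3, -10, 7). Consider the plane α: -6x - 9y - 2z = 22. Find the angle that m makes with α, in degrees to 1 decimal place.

A direction vector for m is Q_2 − Q_1 = (-4, -20, 12).
sin θ = |n·v| / (|n||v|) = |180| / (√121 · √560) = 0.69149.
θ ≈ 43.7°.

43.7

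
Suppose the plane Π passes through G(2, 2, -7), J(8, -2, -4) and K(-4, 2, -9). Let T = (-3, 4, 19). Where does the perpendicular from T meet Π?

GJ = (6, -4, 3), GK = (-6, 0, -2); a normal to Π is GJ × GK = (8, -6, -24).
Using G: Π has equation 8x - 6y - 24z = 172.
Foot = T − λn with λ = (n·T − d)/|n|² = (-504 − 172)/676 = -1.
Foot = (-3, 4, 19) − (-1)·(8, -6, -24) = (5, -2, -5).

(5, -2, -5)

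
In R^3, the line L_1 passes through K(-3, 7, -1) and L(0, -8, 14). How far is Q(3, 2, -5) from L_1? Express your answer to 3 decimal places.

A direction vector for L_1 is L − K = (3, -15, 15).
Taking (-3, 7, -1) on L_1 with direction v = (3, -15, 15): w = Q − (-3, 7, -1) = (6, -5, -4), and w × v = (-135, -102, -75).
Distance = |w × v| / |v| = √34254 / √459 ≈ 8.639.

8.639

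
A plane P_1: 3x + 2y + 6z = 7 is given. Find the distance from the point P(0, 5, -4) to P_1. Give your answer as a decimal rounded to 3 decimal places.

n·P − d = (3)·(0) + (2)·(5) + (6)·(-4) − 7 = -21; |n| = √49.
Distance = |-21| / √49 = 21/√49 ≈ 3.000.

3.000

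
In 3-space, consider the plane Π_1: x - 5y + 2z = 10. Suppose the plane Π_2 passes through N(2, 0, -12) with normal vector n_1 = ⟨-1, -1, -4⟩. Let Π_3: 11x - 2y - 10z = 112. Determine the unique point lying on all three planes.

Π_2: n_1·r = n_1·N gives -x - y - 4z = 46.
Solving the 3×3 linear system x - 5y + 2z = 10, -x - y - 4z = 46, 11x - 2y - 10z = 112 (e.g. by elimination or Cramer's rule, determinant = 298) gives (0, -6, -10).

(0, -6, -10)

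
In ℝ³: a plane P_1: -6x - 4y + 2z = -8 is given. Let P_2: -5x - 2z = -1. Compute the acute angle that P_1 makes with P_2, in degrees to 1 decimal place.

cos θ = |n₁·n₂| / (|n₁||n₂|) = |26| / (√56 · √29).
θ = arccos(0.64518) ≈ 49.8°.

49.8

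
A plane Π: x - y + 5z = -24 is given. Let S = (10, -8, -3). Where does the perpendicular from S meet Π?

(9, -7, -8)

Foot = S − λn with λ = (n·S − d)/|n|² = (3 − (-24))/27 = 1.
Foot = (10, -8, -3) − 1·(1, -1, 5) = (9, -7, -8).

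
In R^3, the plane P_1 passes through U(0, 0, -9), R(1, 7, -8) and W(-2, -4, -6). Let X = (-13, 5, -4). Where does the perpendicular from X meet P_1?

(-3, 3, 0)

UR = (1, 7, 1), UW = (-2, -4, 3); a normal to P_1 is UR × UW = (25, -5, 10).
Using U: P_1 has equation 25x - 5y + 10z = -90.
Foot = X − λn with λ = (n·X − d)/|n|² = (-390 − (-90))/750 = -2/5.
Foot = (-13, 5, -4) − (-2/5)·(25, -5, 10) = (-3, 3, 0).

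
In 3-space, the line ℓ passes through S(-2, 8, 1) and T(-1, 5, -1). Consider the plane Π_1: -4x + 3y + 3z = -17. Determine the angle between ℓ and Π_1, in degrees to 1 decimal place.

60.6

A direction vector for ℓ is T − S = (1, -3, -2).
sin θ = |n·v| / (|n||v|) = |-19| / (√34 · √14) = 0.87086.
θ ≈ 60.6°.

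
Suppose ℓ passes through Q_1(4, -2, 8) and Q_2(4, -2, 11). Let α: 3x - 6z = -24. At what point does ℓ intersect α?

(4, -2, 6)

A direction vector for ℓ is Q_2 − Q_1 = (0, 0, 3).
Substitute r = (4, -2, 8) + t(0, 0, 3) into the plane: -36 + (-18)t = -24, so t = -2/3.
Intersection: (4, -2, 8) + (-2/3)·(0, 0, 3) = (4, -2, 6).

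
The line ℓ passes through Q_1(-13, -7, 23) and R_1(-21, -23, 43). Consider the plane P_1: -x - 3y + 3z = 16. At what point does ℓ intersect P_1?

(-7, 5, 8)

A direction vector for ℓ is R_1 − Q_1 = (-8, -16, 20).
Substitute r = (-13, -7, 23) + t(-8, -16, 20) into the plane: 103 + 116t = 16, so t = -3/4.
Intersection: (-13, -7, 23) + (-3/4)·(-8, -16, 20) = (-7, 5, 8).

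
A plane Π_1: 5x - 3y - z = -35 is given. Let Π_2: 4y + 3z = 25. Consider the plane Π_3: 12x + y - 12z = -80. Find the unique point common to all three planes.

(-4, 4, 3)

Solving the 3×3 linear system 5x - 3y - z = -35, 4y + 3z = 25, 12x + y - 12z = -80 (e.g. by elimination or Cramer's rule, determinant = -315) gives (-4, 4, 3).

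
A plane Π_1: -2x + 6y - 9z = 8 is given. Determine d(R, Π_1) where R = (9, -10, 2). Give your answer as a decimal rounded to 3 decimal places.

n·R − d = (-2)·(9) + (6)·(-10) + (-9)·(2) − 8 = -104; |n| = √121.
Distance = |-104| / √121 = 104/√121 ≈ 9.455.

9.455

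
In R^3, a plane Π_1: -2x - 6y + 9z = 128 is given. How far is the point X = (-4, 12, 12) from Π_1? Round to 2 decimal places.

n·X − d = (-2)·(-4) + (-6)·(12) + (9)·(12) − 128 = -84; |n| = √121.
Distance = |-84| / √121 = 84/√121 ≈ 7.64.

7.64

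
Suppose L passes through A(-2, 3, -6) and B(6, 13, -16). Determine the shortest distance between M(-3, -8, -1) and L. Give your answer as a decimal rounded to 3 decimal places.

A direction vector for L is B − A = (8, 10, -10).
Taking (-2, 3, -6) on L with direction v = (8, 10, -10): w = M − (-2, 3, -6) = (-1, -11, 5), and w × v = (60, 30, 78).
Distance = |w × v| / |v| = √10584 / √264 ≈ 6.332.

6.332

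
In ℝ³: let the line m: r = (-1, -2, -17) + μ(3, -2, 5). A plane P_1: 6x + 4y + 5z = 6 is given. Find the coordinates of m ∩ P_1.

Substitute r = (-1, -2, -17) + t(3, -2, 5) into the plane: -99 + 35t = 6, so t = 3.
Intersection: (-1, -2, -17) + 3·(3, -2, 5) = (8, -8, -2).

(8, -8, -2)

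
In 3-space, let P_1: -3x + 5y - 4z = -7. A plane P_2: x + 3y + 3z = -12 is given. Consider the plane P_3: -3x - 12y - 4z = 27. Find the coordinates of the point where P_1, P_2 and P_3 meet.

Solving the 3×3 linear system -3x + 5y - 4z = -7, x + 3y + 3z = -12, -3x - 12y - 4z = 27 (e.g. by elimination or Cramer's rule, determinant = -85) gives (3, -2, -3).

(3, -2, -3)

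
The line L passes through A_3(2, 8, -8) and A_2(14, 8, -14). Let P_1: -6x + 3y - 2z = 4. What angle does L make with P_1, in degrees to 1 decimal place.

39.7

A direction vector for L is A_2 − A_3 = (12, 0, -6).
sin θ = |n·v| / (|n||v|) = |-60| / (√49 · √180) = 0.63888.
θ ≈ 39.7°.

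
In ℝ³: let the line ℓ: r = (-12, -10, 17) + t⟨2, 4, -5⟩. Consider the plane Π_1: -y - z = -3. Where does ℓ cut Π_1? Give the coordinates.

(-4, 6, -3)

Substitute r = (-12, -10, 17) + t(2, 4, -5) into the plane: -7 + 1t = -3, so t = 4.
Intersection: (-12, -10, 17) + 4·(2, 4, -5) = (-4, 6, -3).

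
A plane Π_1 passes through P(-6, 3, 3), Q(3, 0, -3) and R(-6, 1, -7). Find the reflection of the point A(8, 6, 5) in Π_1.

(6, -4, 7)

PQ = (9, -3, -6), PR = (0, -2, -10); a normal to Π_1 is PQ × PR = (18, 90, -18).
Using P: Π_1 has equation 18x + 90y - 18z = 108.
λ = (n·A − d)/|n|² = (594 − 108)/8748 = 1/18.
Reflection = A − 2λn = (8, 6, 5) − (1/9)·(18, 90, -18) = (6, -4, 7).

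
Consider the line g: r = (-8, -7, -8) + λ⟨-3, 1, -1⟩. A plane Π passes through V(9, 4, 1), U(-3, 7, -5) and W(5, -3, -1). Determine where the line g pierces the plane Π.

VU = (-12, 3, -6), VW = (-4, -7, -2); a normal to Π is VU × VW = (-48, 0, 96).
Using V: Π has equation -48x + 96z = -336.
Substitute r = (-8, -7, -8) + t(-3, 1, -1) into the plane: -384 + 48t = -336, so t = 1.
Intersection: (-8, -7, -8) + 1·(-3, 1, -1) = (-11, -6, -9).

(-11, -6, -9)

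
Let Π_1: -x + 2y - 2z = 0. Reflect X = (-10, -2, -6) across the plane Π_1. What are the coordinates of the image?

(-6, -10, 2)

λ = (n·X − d)/|n|² = (18 − 0)/9 = 2.
Reflection = X − 2λn = (-10, -2, -6) − 4·(-1, 2, -2) = (-6, -10, 2).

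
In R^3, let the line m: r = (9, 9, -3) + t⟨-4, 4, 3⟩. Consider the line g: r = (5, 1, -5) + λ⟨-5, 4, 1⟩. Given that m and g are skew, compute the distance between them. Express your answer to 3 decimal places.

Common perpendicular direction n = (-4, 4, 3) × (-5, 4, 1) = (-8, -11, 4).
With w = (5, 1, -5) − (9, 9, -3) = (-4, -8, -2), w · n = 112.
Distance = |w · n| / |n| = |112| / √201 ≈ 7.900.

7.900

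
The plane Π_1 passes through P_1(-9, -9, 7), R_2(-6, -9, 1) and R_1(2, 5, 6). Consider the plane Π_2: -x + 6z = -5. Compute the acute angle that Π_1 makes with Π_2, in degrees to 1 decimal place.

75.9

P_1R_2 = (3, 0, -6), P_1R_1 = (11, 14, -1); a normal to Π_1 is P_1R_2 × P_1R_1 = (84, -63, 42).
Using P_1: Π_1 has equation 84x - 63y + 42z = 105.
cos θ = |n₁·n₂| / (|n₁||n₂|) = |168| / (√12789 · √37).
θ = arccos(0.24423) ≈ 75.9°.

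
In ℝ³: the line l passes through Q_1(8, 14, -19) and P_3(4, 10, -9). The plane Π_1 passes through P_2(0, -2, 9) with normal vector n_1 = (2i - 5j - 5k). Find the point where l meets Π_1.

A direction vector for l is P_3 − Q_1 = (-4, -4, 10).
Π_1: n_1·r = n_1·P_2 gives 2x - 5y - 5z = -35.
Substitute r = (8, 14, -19) + t(-4, -4, 10) into the plane: 41 + (-38)t = -35, so t = 2.
Intersection: (8, 14, -19) + 2·(-4, -4, 10) = (0, 6, 1).

(0, 6, 1)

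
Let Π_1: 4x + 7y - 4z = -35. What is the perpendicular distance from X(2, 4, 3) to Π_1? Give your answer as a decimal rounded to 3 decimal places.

n·X − d = (4)·(2) + (7)·(4) + (-4)·(3) − (-35) = 59; |n| = √81.
Distance = |59| / √81 = 59/√81 ≈ 6.556.

6.556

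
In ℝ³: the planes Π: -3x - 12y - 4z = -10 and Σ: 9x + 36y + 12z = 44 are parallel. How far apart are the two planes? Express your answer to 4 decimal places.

Rescale Σ by 1/(-3): -3x - 12y - 4z = -44/3. Then distance = |-10 − (-44/3)| / √169 ≈ 0.3590.

0.3590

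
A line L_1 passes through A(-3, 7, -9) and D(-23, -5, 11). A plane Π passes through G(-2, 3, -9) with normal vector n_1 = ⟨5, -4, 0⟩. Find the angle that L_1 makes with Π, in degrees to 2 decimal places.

15.33

A direction vector for L_1 is D − A = (-20, -12, 20).
Π: n_1·r = n_1·G gives 5x - 4y = -22.
sin θ = |n·v| / (|n||v|) = |-52| / (√41 · √944) = 0.26432.
θ ≈ 15.33°.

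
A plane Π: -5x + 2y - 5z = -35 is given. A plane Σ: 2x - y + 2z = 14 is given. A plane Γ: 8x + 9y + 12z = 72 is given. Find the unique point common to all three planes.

(3, 0, 4)

Solving the 3×3 linear system -5x + 2y - 5z = -35, 2x - y + 2z = 14, 8x + 9y + 12z = 72 (e.g. by elimination or Cramer's rule, determinant = 4) gives (3, 0, 4).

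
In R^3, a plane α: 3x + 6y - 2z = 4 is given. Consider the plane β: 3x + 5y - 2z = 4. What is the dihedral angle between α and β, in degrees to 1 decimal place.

cos θ = |n₁·n₂| / (|n₁||n₂|) = |43| / (√49 · √38).
θ = arccos(0.99650) ≈ 4.8°.

4.8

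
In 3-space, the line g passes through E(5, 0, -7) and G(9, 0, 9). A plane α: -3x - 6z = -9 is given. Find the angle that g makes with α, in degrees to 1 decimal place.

77.5

A direction vector for g is G − E = (4, 0, 16).
sin θ = |n·v| / (|n||v|) = |-108| / (√45 · √272) = 0.97619.
θ ≈ 77.5°.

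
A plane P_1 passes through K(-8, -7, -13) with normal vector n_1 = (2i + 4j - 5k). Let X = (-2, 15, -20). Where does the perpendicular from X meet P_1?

(-8, 3, -5)

P_1: n_1·r = n_1·K gives 2x + 4y - 5z = 21.
Foot = X − λn with λ = (n·X − d)/|n|² = (156 − 21)/45 = 3.
Foot = (-2, 15, -20) − 3·(2, 4, -5) = (-8, 3, -5).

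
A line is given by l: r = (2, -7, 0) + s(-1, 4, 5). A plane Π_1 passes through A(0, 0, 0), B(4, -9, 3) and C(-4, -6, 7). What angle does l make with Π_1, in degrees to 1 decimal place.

AB = (4, -9, 3), AC = (-4, -6, 7); a normal to Π_1 is AB × AC = (-45, -40, -60).
Using A: Π_1 has equation -45x - 40y - 60z = 0.
sin θ = |n·v| / (|n||v|) = |-415| / (√7225 · √42) = 0.75336.
θ ≈ 48.9°.

48.9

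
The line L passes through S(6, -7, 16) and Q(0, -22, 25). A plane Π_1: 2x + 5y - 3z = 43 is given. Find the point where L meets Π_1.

A direction vector for L is Q − S = (-6, -15, 9).
Substitute r = (6, -7, 16) + t(-6, -15, 9) into the plane: -71 + (-114)t = 43, so t = -1.
Intersection: (6, -7, 16) + (-1)·(-6, -15, 9) = (12, 8, 7).

(12, 8, 7)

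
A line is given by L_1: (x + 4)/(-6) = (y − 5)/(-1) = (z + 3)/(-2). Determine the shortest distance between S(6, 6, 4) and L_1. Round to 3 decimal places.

L_1 has direction (-6, -1, -2) through (-4, 5, -3).
Taking (-4, 5, -3) on L_1 with direction v = (-6, -1, -2): w = S − (-4, 5, -3) = (10, 1, 7), and w × v = (5, -22, -4).
Distance = |w × v| / |v| = √525 / √41 ≈ 3.578.

3.578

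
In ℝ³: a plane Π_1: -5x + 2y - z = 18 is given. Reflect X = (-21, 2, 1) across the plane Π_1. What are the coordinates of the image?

λ = (n·X − d)/|n|² = (108 − 18)/30 = 3.
Reflection = X − 2λn = (-21, 2, 1) − 6·(-5, 2, -1) = (9, -10, 7).

(9, -10, 7)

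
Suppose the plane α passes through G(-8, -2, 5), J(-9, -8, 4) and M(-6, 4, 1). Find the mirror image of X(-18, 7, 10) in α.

(2, 3, 14)

GJ = (-1, -6, -1), GM = (2, 6, -4); a normal to α is GJ × GM = (30, -6, 6).
Using G: α has equation 30x - 6y + 6z = -198.
λ = (n·X − d)/|n|² = (-522 − (-198))/972 = -1/3.
Reflection = X − 2λn = (-18, 7, 10) − (-2/3)·(30, -6, 6) = (2, 3, 14).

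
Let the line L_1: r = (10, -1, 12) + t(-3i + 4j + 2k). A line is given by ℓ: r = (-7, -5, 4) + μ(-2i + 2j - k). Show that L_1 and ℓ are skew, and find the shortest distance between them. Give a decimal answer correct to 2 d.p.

13.68

Common perpendicular direction n = (-3, 4, 2) × (-2, 2, -1) = (-8, -7, 2).
With w = (-7, -5, 4) − (10, -1, 12) = (-17, -4, -8), w · n = 148.
Since n ≠ 0 the lines are not parallel, and w · n = 148 ≠ 0 so they do not intersect; hence they are skew.
Distance = |w · n| / |n| = |148| / √117 ≈ 13.68.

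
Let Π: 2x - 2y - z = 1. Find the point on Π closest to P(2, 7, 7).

(6, 3, 5)

Foot = P − λn with λ = (n·P − d)/|n|² = (-17 − 1)/9 = -2.
Foot = (2, 7, 7) − (-2)·(2, -2, -1) = (6, 3, 5).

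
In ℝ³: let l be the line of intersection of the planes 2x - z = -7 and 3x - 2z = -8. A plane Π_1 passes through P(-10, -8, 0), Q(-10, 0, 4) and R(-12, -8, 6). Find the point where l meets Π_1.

Direction of l: (2, 0, -1) × (3, 0, -2) = (0, 1, 0).
A point on l: solving the two plane equations with y = 10 gives (-6, 10, -5).
PQ = (0, 8, 4), PR = (-2, 0, 6); a normal to Π_1 is PQ × PR = (48, -8, 16).
Using P: Π_1 has equation 48x - 8y + 16z = -416.
Substitute r = (-6, 10, -5) + t(0, 1, 0) into the plane: -448 + (-8)t = -416, so t = -4.
Intersection: (-6, 10, -5) + (-4)·(0, 1, 0) = (-6, 6, -5).

(-6, 6, -5)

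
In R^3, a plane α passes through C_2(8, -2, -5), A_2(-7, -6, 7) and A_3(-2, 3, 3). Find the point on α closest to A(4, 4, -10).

(8, 4, -5)

C_2A_2 = (-15, -4, 12), C_2A_3 = (-10, 5, 8); a normal to α is C_2A_2 × C_2A_3 = (-92, 0, -115).
Using C_2: α has equation -92x - 115z = -161.
Foot = A − λn with λ = (n·A − d)/|n|² = (782 − (-161))/21689 = 1/23.
Foot = (4, 4, -10) − (1/23)·(-92, 0, -115) = (8, 4, -5).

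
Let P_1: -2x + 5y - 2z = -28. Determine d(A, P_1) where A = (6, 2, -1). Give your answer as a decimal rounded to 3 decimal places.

4.874

n·A − d = (-2)·(6) + (5)·(2) + (-2)·(-1) − (-28) = 28; |n| = √33.
Distance = |28| / √33 = 28/√33 ≈ 4.874.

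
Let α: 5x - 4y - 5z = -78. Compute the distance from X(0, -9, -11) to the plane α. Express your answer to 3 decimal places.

20.802

n·X − d = (5)·(0) + (-4)·(-9) + (-5)·(-11) − (-78) = 169; |n| = √66.
Distance = |169| / √66 = 169/√66 ≈ 20.802.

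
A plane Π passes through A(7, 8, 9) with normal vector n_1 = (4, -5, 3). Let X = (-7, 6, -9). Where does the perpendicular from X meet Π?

Π: n_1·r = n_1·A gives 4x - 5y + 3z = 15.
Foot = X − λn with λ = (n·X − d)/|n|² = (-85 − 15)/50 = -2.
Foot = (-7, 6, -9) − (-2)·(4, -5, 3) = (1, -4, -3).

(1, -4, -3)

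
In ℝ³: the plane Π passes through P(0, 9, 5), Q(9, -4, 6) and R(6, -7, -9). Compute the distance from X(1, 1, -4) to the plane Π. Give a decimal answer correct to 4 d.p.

PQ = (9, -13, 1), PR = (6, -16, -14); a normal to Π is PQ × PR = (198, 132, -66).
Using P: Π has equation 198x + 132y - 66z = 858.
n·X − d = (198)·(1) + (132)·(1) + (-66)·(-4) − 858 = -264; |n| = √60984.
Distance = |-264| / √60984 = 264/√60984 ≈ 1.0690.

1.0690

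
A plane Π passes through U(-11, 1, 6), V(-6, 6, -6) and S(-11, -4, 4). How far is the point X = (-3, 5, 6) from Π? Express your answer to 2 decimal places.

UV = (5, 5, -12), US = (0, -5, -2); a normal to Π is UV × US = (-70, 10, -25).
Using U: Π has equation -70x + 10y - 25z = 630.
n·X − d = (-70)·(-3) + (10)·(5) + (-25)·(6) − 630 = -520; |n| = √5625.
Distance = |-520| / √5625 = 520/√5625 ≈ 6.93.

6.93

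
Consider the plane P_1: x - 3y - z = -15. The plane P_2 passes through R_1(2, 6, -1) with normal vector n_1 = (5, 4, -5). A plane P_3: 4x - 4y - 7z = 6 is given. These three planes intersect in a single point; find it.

(-3, 6, -6)

P_2: n_1·r = n_1·R_1 gives 5x + 4y - 5z = 39.
Solving the 3×3 linear system x - 3y - z = -15, 5x + 4y - 5z = 39, 4x - 4y - 7z = 6 (e.g. by elimination or Cramer's rule, determinant = -57) gives (-3, 6, -6).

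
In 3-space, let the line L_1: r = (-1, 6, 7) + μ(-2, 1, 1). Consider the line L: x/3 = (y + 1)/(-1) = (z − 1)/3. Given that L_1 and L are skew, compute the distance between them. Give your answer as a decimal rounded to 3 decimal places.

L has direction (3, -1, 3) through (0, -1, 1).
Common perpendicular direction n = (-2, 1, 1) × (3, -1, 3) = (4, 9, -1).
With w = (0, -1, 1) − (-1, 6, 7) = (1, -7, -6), w · n = -53.
Distance = |w · n| / |n| = |-53| / √98 ≈ 5.354.

5.354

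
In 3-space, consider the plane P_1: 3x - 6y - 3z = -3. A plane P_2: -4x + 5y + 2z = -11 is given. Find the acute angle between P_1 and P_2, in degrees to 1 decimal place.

cos θ = |n₁·n₂| / (|n₁||n₂|) = |-48| / (√54 · √45).
θ = arccos(0.97373) ≈ 13.2°.

13.2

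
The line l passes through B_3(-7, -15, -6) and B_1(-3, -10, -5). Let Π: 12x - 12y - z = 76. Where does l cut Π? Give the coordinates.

A direction vector for l is B_1 − B_3 = (4, 5, 1).
Substitute r = (-7, -15, -6) + t(4, 5, 1) into the plane: 102 + (-13)t = 76, so t = 2.
Intersection: (-7, -15, -6) + 2·(4, 5, 1) = (1, -5, -4).

(1, -5, -4)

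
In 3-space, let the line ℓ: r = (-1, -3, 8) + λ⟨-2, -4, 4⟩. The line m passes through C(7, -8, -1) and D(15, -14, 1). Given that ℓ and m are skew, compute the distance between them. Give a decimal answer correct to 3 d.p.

7.586

A direction vector for m is D − C = (8, -6, 2).
Common perpendicular direction n = (-2, -4, 4) × (8, -6, 2) = (16, 36, 44).
With w = (7, -8, -1) − (-1, -3, 8) = (8, -5, -9), w · n = -448.
Distance = |w · n| / |n| = |-448| / √3488 ≈ 7.586.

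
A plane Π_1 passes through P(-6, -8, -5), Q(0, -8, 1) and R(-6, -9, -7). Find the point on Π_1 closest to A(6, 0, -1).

PQ = (6, 0, 6), PR = (0, -1, -2); a normal to Π_1 is PQ × PR = (6, 12, -6).
Using P: Π_1 has equation 6x + 12y - 6z = -102.
Foot = A − λn with λ = (n·A − d)/|n|² = (42 − (-102))/216 = 2/3.
Foot = (6, 0, -1) − (2/3)·(6, 12, -6) = (2, -8, 3).

(2, -8, 3)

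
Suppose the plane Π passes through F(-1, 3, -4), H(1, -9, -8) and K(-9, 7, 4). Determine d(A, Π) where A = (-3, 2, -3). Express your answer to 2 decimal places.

FH = (2, -12, -4), FK = (-8, 4, 8); a normal to Π is FH × FK = (-80, 16, -88).
Using F: Π has equation -80x + 16y - 88z = 480.
n·A − d = (-80)·(-3) + (16)·(2) + (-88)·(-3) − 480 = 56; |n| = √14400.
Distance = |56| / √14400 = 56/√14400 ≈ 0.47.

0.47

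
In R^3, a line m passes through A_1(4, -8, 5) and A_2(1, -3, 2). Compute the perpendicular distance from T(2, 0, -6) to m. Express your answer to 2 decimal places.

6.62

A direction vector for m is A_2 − A_1 = (-3, 5, -3).
Taking (4, -8, 5) on m with direction v = (-3, 5, -3): w = T − (4, -8, 5) = (-2, 8, -11), and w × v = (31, 27, 14).
Distance = |w × v| / |v| = √1886 / √43 ≈ 6.62.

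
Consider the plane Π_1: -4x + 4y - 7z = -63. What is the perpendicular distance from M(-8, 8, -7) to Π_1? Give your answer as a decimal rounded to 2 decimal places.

19.56

n·M − d = (-4)·(-8) + (4)·(8) + (-7)·(-7) − (-63) = 176; |n| = √81.
Distance = |176| / √81 = 176/√81 ≈ 19.56.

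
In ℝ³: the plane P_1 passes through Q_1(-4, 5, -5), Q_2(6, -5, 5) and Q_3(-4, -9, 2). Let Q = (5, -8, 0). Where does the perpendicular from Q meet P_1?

Q_1Q_2 = (10, -10, 10), Q_1Q_3 = (0, -14, 7); a normal to P_1 is Q_1Q_2 × Q_1Q_3 = (70, -70, -140).
Using Q_1: P_1 has equation 70x - 70y - 140z = 70.
Foot = Q − λn with λ = (n·Q − d)/|n|² = (910 − 70)/29400 = 1/35.
Foot = (5, -8, 0) − (1/35)·(70, -70, -140) = (3, -6, 4).

(3, -6, 4)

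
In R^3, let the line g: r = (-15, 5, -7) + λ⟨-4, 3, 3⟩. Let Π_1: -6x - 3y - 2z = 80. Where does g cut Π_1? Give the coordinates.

Substitute r = (-15, 5, -7) + t(-4, 3, 3) into the plane: 89 + 9t = 80, so t = -1.
Intersection: (-15, 5, -7) + (-1)·(-4, 3, 3) = (-11, 2, -10).

(-11, 2, -10)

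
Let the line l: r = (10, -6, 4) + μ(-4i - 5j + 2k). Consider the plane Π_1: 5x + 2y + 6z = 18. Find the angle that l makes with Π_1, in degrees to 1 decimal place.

19.4

sin θ = |n·v| / (|n||v|) = |-18| / (√65 · √45) = 0.33282.
θ ≈ 19.4°.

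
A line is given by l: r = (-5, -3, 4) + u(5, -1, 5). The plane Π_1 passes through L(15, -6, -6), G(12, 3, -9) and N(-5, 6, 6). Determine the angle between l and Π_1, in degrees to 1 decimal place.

LG = (-3, 9, -3), LN = (-20, 12, 12); a normal to Π_1 is LG × LN = (144, 96, 144).
Using L: Π_1 has equation 144x + 96y + 144z = 720.
sin θ = |n·v| / (|n||v|) = |1344| / (√50688 · √51) = 0.83591.
θ ≈ 56.7°.

56.7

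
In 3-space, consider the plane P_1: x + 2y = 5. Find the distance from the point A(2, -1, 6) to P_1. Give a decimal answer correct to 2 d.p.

n·A − d = (1)·(2) + (2)·(-1) + (0)·(6) − 5 = -5; |n| = √5.
Distance = |-5| / √5 = 5/√5 ≈ 2.24.

2.24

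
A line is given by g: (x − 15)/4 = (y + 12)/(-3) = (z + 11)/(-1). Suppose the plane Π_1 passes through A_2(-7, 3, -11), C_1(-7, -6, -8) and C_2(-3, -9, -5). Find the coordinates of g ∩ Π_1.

(-1, 0, -7)

g has direction (4, -3, -1) through (15, -12, -11).
A_2C_1 = (0, -9, 3), A_2C_2 = (4, -12, 6); a normal to Π_1 is A_2C_1 × A_2C_2 = (-18, 12, 36).
Using A_2: Π_1 has equation -18x + 12y + 36z = -234.
Substitute r = (15, -12, -11) + t(4, -3, -1) into the plane: -810 + (-144)t = -234, so t = -4.
Intersection: (15, -12, -11) + (-4)·(4, -3, -1) = (-1, 0, -7).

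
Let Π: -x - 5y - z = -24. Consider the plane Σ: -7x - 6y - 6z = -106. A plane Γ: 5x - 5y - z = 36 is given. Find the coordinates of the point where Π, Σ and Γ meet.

(10, 2, 4)

Solving the 3×3 linear system -x - 5y - z = -24, -7x - 6y - 6z = -106, 5x - 5y - z = 36 (e.g. by elimination or Cramer's rule, determinant = 144) gives (10, 2, 4).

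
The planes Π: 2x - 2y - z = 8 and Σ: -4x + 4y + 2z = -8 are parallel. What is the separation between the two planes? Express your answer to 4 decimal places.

Rescale Σ by 1/(-2): 2x - 2y - z = 4. Then distance = |8 − 4| / √9 ≈ 1.3333.

1.3333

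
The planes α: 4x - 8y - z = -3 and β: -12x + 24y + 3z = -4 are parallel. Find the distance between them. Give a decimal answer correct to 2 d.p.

0.48

Rescale β by 1/(-3): 4x - 8y - z = 4/3. Then distance = |-3 − (4/3)| / √81 ≈ 0.48.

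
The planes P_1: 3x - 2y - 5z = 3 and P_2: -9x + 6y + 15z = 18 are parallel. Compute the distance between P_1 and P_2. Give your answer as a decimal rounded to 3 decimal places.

1.460

Rescale P_2 by 1/(-3): 3x - 2y - 5z = -6. Then distance = |3 − (-6)| / √38 ≈ 1.460.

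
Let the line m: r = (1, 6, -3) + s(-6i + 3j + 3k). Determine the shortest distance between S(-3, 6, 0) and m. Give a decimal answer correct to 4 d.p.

Taking (1, 6, -3) on m with direction v = (-6, 3, 3): w = S − (1, 6, -3) = (-4, 0, 3), and w × v = (-9, -6, -12).
Distance = |w × v| / |v| = √261 / √54 ≈ 2.1985.

2.1985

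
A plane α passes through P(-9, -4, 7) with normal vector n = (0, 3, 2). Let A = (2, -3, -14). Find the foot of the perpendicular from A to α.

α: n·r = n·P gives 3y + 2z = 2.
Foot = A − λn with λ = (n·A − d)/|n|² = (-37 − 2)/13 = -3.
Foot = (2, -3, -14) − (-3)·(0, 3, 2) = (2, 6, -8).

(2, 6, -8)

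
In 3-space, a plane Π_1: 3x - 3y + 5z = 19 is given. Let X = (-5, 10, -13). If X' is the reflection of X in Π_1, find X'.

λ = (n·X − d)/|n|² = (-110 − 19)/43 = -3.
Reflection = X − 2λn = (-5, 10, -13) − (-6)·(3, -3, 5) = (13, -8, 17).

(13, -8, 17)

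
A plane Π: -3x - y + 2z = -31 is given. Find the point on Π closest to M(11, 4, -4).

Foot = M − λn with λ = (n·M − d)/|n|² = (-45 − (-31))/14 = -1.
Foot = (11, 4, -4) − (-1)·(-3, -1, 2) = (8, 3, -2).

(8, 3, -2)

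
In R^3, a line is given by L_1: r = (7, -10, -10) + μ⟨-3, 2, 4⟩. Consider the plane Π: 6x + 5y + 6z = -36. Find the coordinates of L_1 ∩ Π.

Substitute r = (7, -10, -10) + t(-3, 2, 4) into the plane: -68 + 16t = -36, so t = 2.
Intersection: (7, -10, -10) + 2·(-3, 2, 4) = (1, -6, -2).

(1, -6, -2)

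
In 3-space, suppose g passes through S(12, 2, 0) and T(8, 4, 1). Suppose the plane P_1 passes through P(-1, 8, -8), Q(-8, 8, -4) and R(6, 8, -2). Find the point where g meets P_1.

(0, 8, 3)

A direction vector for g is T − S = (-4, 2, 1).
PQ = (-7, 0, 4), PR = (7, 0, 6); a normal to P_1 is PQ × PR = (0, 70, 0).
Using P: P_1 has equation 70y = 560.
Substitute r = (12, 2, 0) + t(-4, 2, 1) into the plane: 140 + 140t = 560, so t = 3.
Intersection: (12, 2, 0) + 3·(-4, 2, 1) = (0, 8, 3).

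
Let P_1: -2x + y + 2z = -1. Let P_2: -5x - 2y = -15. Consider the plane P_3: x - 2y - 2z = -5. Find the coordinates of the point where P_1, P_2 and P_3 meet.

Solving the 3×3 linear system -2x + y + 2z = -1, -5x - 2y = -15, x - 2y - 2z = -5 (e.g. by elimination or Cramer's rule, determinant = 6) gives (1, 5, -2).

(1, 5, -2)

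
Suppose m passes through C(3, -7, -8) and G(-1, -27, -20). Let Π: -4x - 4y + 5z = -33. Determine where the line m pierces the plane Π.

A direction vector for m is G − C = (-4, -20, -12).
Substitute r = (3, -7, -8) + t(-4, -20, -12) into the plane: -24 + 36t = -33, so t = -1/4.
Intersection: (3, -7, -8) + (-1/4)·(-4, -20, -12) = (4, -2, -5).

(4, -2, -5)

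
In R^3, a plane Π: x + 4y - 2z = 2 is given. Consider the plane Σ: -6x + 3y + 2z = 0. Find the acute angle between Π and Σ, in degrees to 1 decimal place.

cos θ = |n₁·n₂| / (|n₁||n₂|) = |2| / (√21 · √49).
θ = arccos(0.06235) ≈ 86.4°.

86.4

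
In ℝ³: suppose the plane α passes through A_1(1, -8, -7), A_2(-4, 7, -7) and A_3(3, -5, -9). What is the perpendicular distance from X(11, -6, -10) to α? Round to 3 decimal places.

3.364

A_1A_2 = (-5, 15, 0), A_1A_3 = (2, 3, -2); a normal to α is A_1A_2 × A_1A_3 = (-30, -10, -45).
Using A_1: α has equation -30x - 10y - 45z = 365.
n·X − d = (-30)·(11) + (-10)·(-6) + (-45)·(-10) − 365 = -185; |n| = √3025.
Distance = |-185| / √3025 = 185/√3025 ≈ 3.364.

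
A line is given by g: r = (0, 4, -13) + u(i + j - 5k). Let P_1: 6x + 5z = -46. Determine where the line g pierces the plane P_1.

Substitute r = (0, 4, -13) + t(1, 1, -5) into the plane: -65 + (-19)t = -46, so t = -1.
Intersection: (0, 4, -13) + (-1)·(1, 1, -5) = (-1, 3, -8).

(-1, 3, -8)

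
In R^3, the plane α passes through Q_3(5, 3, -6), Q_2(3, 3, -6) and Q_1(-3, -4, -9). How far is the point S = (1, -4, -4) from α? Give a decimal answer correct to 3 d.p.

4.596

Q_3Q_2 = (-2, 0, 0), Q_3Q_1 = (-8, -7, -3); a normal to α is Q_3Q_2 × Q_3Q_1 = (0, -6, 14).
Using Q_3: α has equation -6y + 14z = -102.
n·S − d = (0)·(1) + (-6)·(-4) + (14)·(-4) − (-102) = 70; |n| = √232.
Distance = |70| / √232 = 70/√232 ≈ 4.596.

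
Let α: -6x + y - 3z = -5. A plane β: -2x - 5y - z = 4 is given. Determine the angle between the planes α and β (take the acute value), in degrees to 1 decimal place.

cos θ = |n₁·n₂| / (|n₁||n₂|) = |10| / (√46 · √30).
θ = arccos(0.26919) ≈ 74.4°.

74.4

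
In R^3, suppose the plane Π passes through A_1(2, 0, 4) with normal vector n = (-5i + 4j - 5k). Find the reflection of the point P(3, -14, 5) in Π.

(-7, -6, -5)

Π: n·r = n·A_1 gives -5x + 4y - 5z = -30.
λ = (n·P − d)/|n|² = (-96 − (-30))/66 = -1.
Reflection = P − 2λn = (3, -14, 5) − (-2)·(-5, 4, -5) = (-7, -6, -5).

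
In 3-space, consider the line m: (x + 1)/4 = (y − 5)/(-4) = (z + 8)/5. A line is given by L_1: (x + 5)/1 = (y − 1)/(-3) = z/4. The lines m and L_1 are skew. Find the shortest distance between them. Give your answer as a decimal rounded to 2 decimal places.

1.17

m has direction (4, -4, 5) through (-1, 5, -8).
L_1 has direction (1, -3, 4) through (-5, 1, 0).
Common perpendicular direction n = (4, -4, 5) × (1, -3, 4) = (-1, -11, -8).
With w = (-5, 1, 0) − (-1, 5, -8) = (-4, -4, 8), w · n = -16.
Distance = |w · n| / |n| = |-16| / √186 ≈ 1.17.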